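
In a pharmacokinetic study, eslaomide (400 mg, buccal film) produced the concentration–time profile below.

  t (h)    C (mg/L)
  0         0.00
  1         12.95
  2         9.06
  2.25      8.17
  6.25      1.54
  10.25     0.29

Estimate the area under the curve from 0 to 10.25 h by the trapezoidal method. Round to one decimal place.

AUC = 42.7 mg/L·h

Trapezoidal AUC_0→10.25:
  [0→1]: (0.00+12.95)/2 × 1 = 6.475
  [1→2]: (12.95+9.06)/2 × 1 = 11.005
  [2→2.25]: (9.06+8.17)/2 × 0.25 = 2.15375
  [2.25→6.25]: (8.17+1.54)/2 × 4 = 19.42
  [6.25→10.25]: (1.54+0.29)/2 × 4 = 3.66
  Sum = 42.71375 mg/L·h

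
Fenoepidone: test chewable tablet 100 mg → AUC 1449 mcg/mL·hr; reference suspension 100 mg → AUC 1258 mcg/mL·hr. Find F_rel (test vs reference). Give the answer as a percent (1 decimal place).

F_rel = (AUC_test/D_test) / (AUC_ref/D_ref)
      = (1449/100) / (1258/100)
      = 14.49 / 12.58 = 1.1518 = 115.18%

F_rel = 115.2%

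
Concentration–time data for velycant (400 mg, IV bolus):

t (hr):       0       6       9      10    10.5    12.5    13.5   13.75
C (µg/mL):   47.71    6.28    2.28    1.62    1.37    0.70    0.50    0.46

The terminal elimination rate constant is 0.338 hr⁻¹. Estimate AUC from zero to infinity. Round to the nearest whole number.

Trapezoidal AUC_0→13.75:
  [0→6]: (47.71+6.28)/2 × 6 = 161.97
  [6→9]: (6.28+2.28)/2 × 3 = 12.84
  [9→10]: (2.28+1.62)/2 × 1 = 1.95
  [10→10.5]: (1.62+1.37)/2 × 0.5 = 0.7475
  [10.5→12.5]: (1.37+0.70)/2 × 2 = 2.07
  [12.5→13.5]: (0.70+0.50)/2 × 1 = 0.6
  [13.5→13.75]: (0.50+0.46)/2 × 0.25 = 0.12
  Sum = 180.2975 µg/mL·hr
Extrapolated tail: C_last / k_e = 0.46 / 0.338 = 1.361
AUC_0→∞ = 180.2975 + 1.361 = 181.6585 µg/mL·hr

AUC = 182 µg/mL·hr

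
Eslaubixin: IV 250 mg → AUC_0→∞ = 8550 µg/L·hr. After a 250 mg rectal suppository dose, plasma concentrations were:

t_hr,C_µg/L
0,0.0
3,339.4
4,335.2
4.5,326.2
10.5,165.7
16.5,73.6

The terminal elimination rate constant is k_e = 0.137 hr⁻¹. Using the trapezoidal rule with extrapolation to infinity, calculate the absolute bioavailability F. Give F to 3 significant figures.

Trapezoidal AUC_0→16.5 (rectal suppository):
  [0→3]: (0.0+339.4)/2 × 3 = 509.1
  [3→4]: (339.4+335.2)/2 × 1 = 337.3
  [4→4.5]: (335.2+326.2)/2 × 0.5 = 165.35
  [4.5→10.5]: (326.2+165.7)/2 × 6 = 1475.7
  [10.5→16.5]: (165.7+73.6)/2 × 6 = 717.9
  Sum = 3205.35 µg/L·hr
Tail: C_last/k_e = 73.6/0.137 = 537.226
AUC_0→∞ (rectal suppository) = 3205.35 + 537.226 = 3742.576 µg/L·hr
F = (AUC_ev/D_ev)/(AUC_iv/D_iv) = (3742.576/250)/(8550/250) = 14.970304/34.2 = 0.4377

F = 0.438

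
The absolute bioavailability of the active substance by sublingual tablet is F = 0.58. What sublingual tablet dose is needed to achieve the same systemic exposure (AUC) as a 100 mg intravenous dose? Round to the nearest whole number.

For equal systemic exposure: F × D_ev = D_iv
D_ev = D_iv / F = 100 / 0.58 = 172.414 mg

D_sublingual = 172 mg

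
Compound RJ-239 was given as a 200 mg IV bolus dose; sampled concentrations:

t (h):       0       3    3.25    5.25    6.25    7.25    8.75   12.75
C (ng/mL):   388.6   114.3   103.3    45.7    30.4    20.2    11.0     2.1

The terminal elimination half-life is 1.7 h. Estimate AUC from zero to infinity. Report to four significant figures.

Trapezoidal AUC_0→12.75:
  [0→3]: (388.6+114.3)/2 × 3 = 754.35
  [3→3.25]: (114.3+103.3)/2 × 0.25 = 27.2
  [3.25→5.25]: (103.3+45.7)/2 × 2 = 149.0
  [5.25→6.25]: (45.7+30.4)/2 × 1 = 38.05
  [6.25→7.25]: (30.4+20.2)/2 × 1 = 25.3
  [7.25→8.75]: (20.2+11.0)/2 × 1.5 = 23.4
  [8.75→12.75]: (11.0+2.1)/2 × 4 = 26.2
  Sum = 1043.5 ng/mL·h
k_e = ln2 / t½ = 0.693147 / 1.7 = 0.4077 h^-1
Extrapolated tail: C_last / k_e = 2.1 / 0.4077 = 5.151
AUC_0→∞ = 1043.5 + 5.151 = 1048.651 ng/mL·h

AUC = 1049 ng/mL·h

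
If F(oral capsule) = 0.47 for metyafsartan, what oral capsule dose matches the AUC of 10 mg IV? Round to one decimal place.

For equal systemic exposure: F × D_ev = D_iv
D_ev = D_iv / F = 10 / 0.47 = 21.2766 mg

D_oral = 21.3 mg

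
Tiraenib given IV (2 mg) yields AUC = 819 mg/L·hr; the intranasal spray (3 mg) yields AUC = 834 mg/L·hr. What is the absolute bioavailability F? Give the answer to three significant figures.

F = 0.679

F = (AUC_ev / D_ev) / (AUC_iv / D_iv)
  = (834/3) / (819/2)
  = 278 / 409.5 = 0.6789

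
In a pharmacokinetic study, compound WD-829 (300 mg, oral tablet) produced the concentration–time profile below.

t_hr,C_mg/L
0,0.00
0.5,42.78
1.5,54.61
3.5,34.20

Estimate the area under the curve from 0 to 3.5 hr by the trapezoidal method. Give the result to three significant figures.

AUC = 148 mg/L·hr

Trapezoidal AUC_0→3.5:
  [0→0.5]: (0.00+42.78)/2 × 0.5 = 10.695
  [0.5→1.5]: (42.78+54.61)/2 × 1 = 48.695
  [1.5→3.5]: (54.61+34.20)/2 × 2 = 88.81
  Sum = 148.2 mg/L·hr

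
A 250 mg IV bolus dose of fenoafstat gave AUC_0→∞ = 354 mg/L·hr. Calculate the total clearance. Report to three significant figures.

CL = 0.706 L/hr

CL = Dose_iv / AUC_0→∞
   = 250 / 354 = 0.706215 L/hr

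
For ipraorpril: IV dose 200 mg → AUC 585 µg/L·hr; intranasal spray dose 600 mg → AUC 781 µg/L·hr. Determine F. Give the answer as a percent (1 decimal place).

F = 44.5%

F = (AUC_ev / D_ev) / (AUC_iv / D_iv)
  = (781/600) / (585/200)
  = 1.30167 / 2.925 = 0.4450
  = 44.50%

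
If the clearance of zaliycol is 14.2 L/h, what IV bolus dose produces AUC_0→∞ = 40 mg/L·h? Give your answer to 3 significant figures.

Dose = 568 mg

Dose_iv = CL × AUC_0→∞
     = 14.2 × 40 = 568 mg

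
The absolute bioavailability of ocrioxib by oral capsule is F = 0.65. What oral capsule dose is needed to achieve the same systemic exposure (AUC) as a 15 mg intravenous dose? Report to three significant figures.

For equal systemic exposure: F × D_ev = D_iv
D_ev = D_iv / F = 15 / 0.65 = 23.0769 mg

D_oral = 23.1 mg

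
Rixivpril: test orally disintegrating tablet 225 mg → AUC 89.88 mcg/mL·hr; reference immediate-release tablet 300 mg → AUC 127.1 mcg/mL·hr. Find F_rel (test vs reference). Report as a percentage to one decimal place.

F_rel = (AUC_test/D_test) / (AUC_ref/D_ref)
      = (89.88/225) / (127.1/300)
      = 0.399467 / 0.423667 = 0.9429 = 94.29%

F_rel = 94.3%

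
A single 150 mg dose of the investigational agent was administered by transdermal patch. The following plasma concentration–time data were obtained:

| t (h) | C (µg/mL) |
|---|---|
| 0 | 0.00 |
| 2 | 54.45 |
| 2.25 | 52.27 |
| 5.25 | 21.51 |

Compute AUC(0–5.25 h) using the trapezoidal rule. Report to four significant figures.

AUC = 178.5 µg/mL·h

Trapezoidal AUC_0→5.25:
  [0→2]: (0.00+54.45)/2 × 2 = 54.45
  [2→2.25]: (54.45+52.27)/2 × 0.25 = 13.34
  [2.25→5.25]: (52.27+21.51)/2 × 3 = 110.67
  Sum = 178.46 µg/mL·h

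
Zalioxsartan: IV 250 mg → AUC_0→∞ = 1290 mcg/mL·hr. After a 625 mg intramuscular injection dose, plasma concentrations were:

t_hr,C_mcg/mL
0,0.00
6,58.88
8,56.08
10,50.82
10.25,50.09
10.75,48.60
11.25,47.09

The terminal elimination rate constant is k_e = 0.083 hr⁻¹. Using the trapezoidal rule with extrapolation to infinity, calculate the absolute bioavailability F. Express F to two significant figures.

F = 0.32

Trapezoidal AUC_0→11.25 (intramuscular injection):
  [0→6]: (0.00+58.88)/2 × 6 = 176.64
  [6→8]: (58.88+56.08)/2 × 2 = 114.96
  [8→10]: (56.08+50.82)/2 × 2 = 106.9
  [10→10.25]: (50.82+50.09)/2 × 0.25 = 12.61375
  [10.25→10.75]: (50.09+48.60)/2 × 0.5 = 24.6725
  [10.75→11.25]: (48.60+47.09)/2 × 0.5 = 23.9225
  Sum = 459.70875 mcg/mL·hr
Tail: C_last/k_e = 47.09/0.083 = 567.349
AUC_0→∞ (intramuscular injection) = 459.70875 + 567.349 = 1027.05775 mcg/mL·hr
F = (AUC_ev/D_ev)/(AUC_iv/D_iv) = (1027.05775/625)/(1290/250) = 1.6432924/5.16 = 0.3185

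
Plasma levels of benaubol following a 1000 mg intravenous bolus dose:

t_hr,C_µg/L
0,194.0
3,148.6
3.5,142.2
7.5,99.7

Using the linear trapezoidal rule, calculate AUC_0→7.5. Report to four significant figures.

Trapezoidal AUC_0→7.5:
  [0→3]: (194.0+148.6)/2 × 3 = 513.9
  [3→3.5]: (148.6+142.2)/2 × 0.5 = 72.7
  [3.5→7.5]: (142.2+99.7)/2 × 4 = 483.8
  Sum = 1070.4 µg/L·hr

AUC = 1070 µg/L·hr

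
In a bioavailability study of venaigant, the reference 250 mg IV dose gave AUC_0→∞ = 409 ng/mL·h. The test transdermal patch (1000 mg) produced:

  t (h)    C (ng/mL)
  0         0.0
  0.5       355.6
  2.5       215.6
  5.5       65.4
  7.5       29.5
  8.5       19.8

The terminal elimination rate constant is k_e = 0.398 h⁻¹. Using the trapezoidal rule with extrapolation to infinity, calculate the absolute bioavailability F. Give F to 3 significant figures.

Trapezoidal AUC_0→8.5 (transdermal patch):
  [0→0.5]: (0.0+355.6)/2 × 0.5 = 88.9
  [0.5→2.5]: (355.6+215.6)/2 × 2 = 571.2
  [2.5→5.5]: (215.6+65.4)/2 × 3 = 421.5
  [5.5→7.5]: (65.4+29.5)/2 × 2 = 94.9
  [7.5→8.5]: (29.5+19.8)/2 × 1 = 24.65
  Sum = 1201.15 ng/mL·h
Tail: C_last/k_e = 19.8/0.398 = 49.749
AUC_0→∞ (transdermal patch) = 1201.15 + 49.749 = 1250.899 ng/mL·h
F = (AUC_ev/D_ev)/(AUC_iv/D_iv) = (1250.899/1000)/(409/250) = 1.250899/1.636 = 0.7646

F = 0.765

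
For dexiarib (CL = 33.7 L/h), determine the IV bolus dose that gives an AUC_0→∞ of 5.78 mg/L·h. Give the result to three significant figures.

Dose = 195 mg

Dose_iv = CL × AUC_0→∞
     = 33.7 × 5.78 = 194.786 mg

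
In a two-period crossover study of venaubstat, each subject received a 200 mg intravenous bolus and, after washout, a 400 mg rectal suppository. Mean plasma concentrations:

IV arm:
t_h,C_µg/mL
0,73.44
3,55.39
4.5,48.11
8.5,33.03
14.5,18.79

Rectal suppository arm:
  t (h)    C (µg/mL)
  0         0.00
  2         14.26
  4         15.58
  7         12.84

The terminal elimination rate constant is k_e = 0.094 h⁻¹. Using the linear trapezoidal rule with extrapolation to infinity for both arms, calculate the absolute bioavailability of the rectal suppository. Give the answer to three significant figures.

F = 0.142

Trapezoidal AUC_0→14.5 (IV):
  [0→3]: (73.44+55.39)/2 × 3 = 193.245
  [3→4.5]: (55.39+48.11)/2 × 1.5 = 77.625
  [4.5→8.5]: (48.11+33.03)/2 × 4 = 162.28
  [8.5→14.5]: (33.03+18.79)/2 × 6 = 155.46
  Sum = 588.61 µg/mL·h
IV tail: 18.79/0.094 = 199.894; AUC_iv,0→∞ = 588.61 + 199.894 = 788.504 µg/mL·h
Trapezoidal AUC_0→7 (rectal suppository):
  [0→2]: (0.00+14.26)/2 × 2 = 14.26
  [2→4]: (14.26+15.58)/2 × 2 = 29.84
  [4→7]: (15.58+12.84)/2 × 3 = 42.63
  Sum = 86.73 µg/mL·h
rectal suppository tail: 12.84/0.094 = 136.596; AUC_ev,0→∞ = 86.73 + 136.596 = 223.326 µg/mL·h
F = (AUC_ev/D_ev)/(AUC_iv/D_iv) = (223.326/400)/(788.504/200) = 0.558315/3.94252 = 0.1416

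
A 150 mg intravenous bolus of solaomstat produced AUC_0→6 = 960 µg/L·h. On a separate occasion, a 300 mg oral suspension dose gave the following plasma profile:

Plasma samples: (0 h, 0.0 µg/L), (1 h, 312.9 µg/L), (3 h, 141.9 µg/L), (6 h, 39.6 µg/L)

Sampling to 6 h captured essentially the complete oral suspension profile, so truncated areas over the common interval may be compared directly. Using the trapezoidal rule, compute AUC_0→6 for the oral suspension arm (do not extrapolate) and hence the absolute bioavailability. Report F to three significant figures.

Trapezoidal AUC_0→6 (oral suspension):
  [0→1]: (0.0+312.9)/2 × 1 = 156.45
  [1→3]: (312.9+141.9)/2 × 2 = 454.8
  [3→6]: (141.9+39.6)/2 × 3 = 272.25
  Sum = 883.5 µg/L·h
F = (AUC_ev/D_ev)/(AUC_iv/D_iv) = (883.5/300)/(960/150) = 2.945/6.4 = 0.4602

F = 0.460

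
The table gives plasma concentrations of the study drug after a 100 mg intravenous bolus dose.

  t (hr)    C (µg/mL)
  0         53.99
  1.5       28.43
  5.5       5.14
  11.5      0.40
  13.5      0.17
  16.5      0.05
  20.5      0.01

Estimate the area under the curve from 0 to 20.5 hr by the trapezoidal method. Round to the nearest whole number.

Trapezoidal AUC_0→20.5:
  [0→1.5]: (53.99+28.43)/2 × 1.5 = 61.815
  [1.5→5.5]: (28.43+5.14)/2 × 4 = 67.14
  [5.5→11.5]: (5.14+0.40)/2 × 6 = 16.62
  [11.5→13.5]: (0.40+0.17)/2 × 2 = 0.57
  [13.5→16.5]: (0.17+0.05)/2 × 3 = 0.33
  [16.5→20.5]: (0.05+0.01)/2 × 4 = 0.12
  Sum = 146.595 µg/mL·hr

AUC = 147 µg/mL·hr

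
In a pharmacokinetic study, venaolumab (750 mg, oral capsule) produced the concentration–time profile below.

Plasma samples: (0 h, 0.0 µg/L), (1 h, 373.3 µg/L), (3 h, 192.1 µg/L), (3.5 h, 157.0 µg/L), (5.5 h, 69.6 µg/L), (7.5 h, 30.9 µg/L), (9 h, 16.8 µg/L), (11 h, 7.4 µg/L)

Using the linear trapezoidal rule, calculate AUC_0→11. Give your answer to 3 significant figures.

Trapezoidal AUC_0→11:
  [0→1]: (0.0+373.3)/2 × 1 = 186.65
  [1→3]: (373.3+192.1)/2 × 2 = 565.4
  [3→3.5]: (192.1+157.0)/2 × 0.5 = 87.275
  [3.5→5.5]: (157.0+69.6)/2 × 2 = 226.6
  [5.5→7.5]: (69.6+30.9)/2 × 2 = 100.5
  [7.5→9]: (30.9+16.8)/2 × 1.5 = 35.775
  [9→11]: (16.8+7.4)/2 × 2 = 24.2
  Sum = 1226.4 µg/L·h

AUC = 1230 µg/L·h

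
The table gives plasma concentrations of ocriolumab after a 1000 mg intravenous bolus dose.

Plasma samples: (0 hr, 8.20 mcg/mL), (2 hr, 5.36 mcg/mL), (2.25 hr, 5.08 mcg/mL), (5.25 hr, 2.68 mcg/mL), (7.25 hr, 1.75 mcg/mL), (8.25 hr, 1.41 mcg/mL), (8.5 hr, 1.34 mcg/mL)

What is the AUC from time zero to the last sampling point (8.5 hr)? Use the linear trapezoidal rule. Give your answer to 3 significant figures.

Trapezoidal AUC_0→8.5:
  [0→2]: (8.20+5.36)/2 × 2 = 13.56
  [2→2.25]: (5.36+5.08)/2 × 0.25 = 1.305
  [2.25→5.25]: (5.08+2.68)/2 × 3 = 11.64
  [5.25→7.25]: (2.68+1.75)/2 × 2 = 4.43
  [7.25→8.25]: (1.75+1.41)/2 × 1 = 1.58
  [8.25→8.5]: (1.41+1.34)/2 × 0.25 = 0.34375
  Sum = 32.85875 mcg/mL·hr

AUC = 32.9 mcg/mL·hr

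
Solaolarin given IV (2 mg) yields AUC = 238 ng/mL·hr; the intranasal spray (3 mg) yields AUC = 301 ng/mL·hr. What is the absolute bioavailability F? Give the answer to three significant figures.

F = (AUC_ev / D_ev) / (AUC_iv / D_iv)
  = (301/3) / (238/2)
  = 100.333 / 119 = 0.8431

F = 0.843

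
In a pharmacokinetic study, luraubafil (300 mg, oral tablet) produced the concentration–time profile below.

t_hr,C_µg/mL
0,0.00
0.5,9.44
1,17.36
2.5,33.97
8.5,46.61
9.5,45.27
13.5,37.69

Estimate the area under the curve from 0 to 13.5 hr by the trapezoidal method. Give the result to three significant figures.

AUC = 501 µg/mL·hr

Trapezoidal AUC_0→13.5:
  [0→0.5]: (0.00+9.44)/2 × 0.5 = 2.36
  [0.5→1]: (9.44+17.36)/2 × 0.5 = 6.7
  [1→2.5]: (17.36+33.97)/2 × 1.5 = 38.4975
  [2.5→8.5]: (33.97+46.61)/2 × 6 = 241.74
  [8.5→9.5]: (46.61+45.27)/2 × 1 = 45.94
  [9.5→13.5]: (45.27+37.69)/2 × 4 = 165.92
  Sum = 501.1575 µg/mL·hr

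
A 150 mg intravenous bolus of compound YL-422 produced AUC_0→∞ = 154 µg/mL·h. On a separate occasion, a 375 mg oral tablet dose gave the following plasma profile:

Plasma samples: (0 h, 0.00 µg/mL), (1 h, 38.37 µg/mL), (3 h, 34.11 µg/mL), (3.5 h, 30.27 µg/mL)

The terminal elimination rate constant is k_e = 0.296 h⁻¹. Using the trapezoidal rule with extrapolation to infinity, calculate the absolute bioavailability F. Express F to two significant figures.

F = 0.55

Trapezoidal AUC_0→3.5 (oral tablet):
  [0→1]: (0.00+38.37)/2 × 1 = 19.185
  [1→3]: (38.37+34.11)/2 × 2 = 72.48
  [3→3.5]: (34.11+30.27)/2 × 0.5 = 16.095
  Sum = 107.76 µg/mL·h
Tail: C_last/k_e = 30.27/0.296 = 102.264
AUC_0→∞ (oral tablet) = 107.76 + 102.264 = 210.024 µg/mL·h
F = (AUC_ev/D_ev)/(AUC_iv/D_iv) = (210.024/375)/(154/150) = 0.560064/1.02667 = 0.5455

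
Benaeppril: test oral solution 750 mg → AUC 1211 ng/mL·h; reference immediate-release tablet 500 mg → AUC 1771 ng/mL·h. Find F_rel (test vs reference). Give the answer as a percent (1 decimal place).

F_rel = 45.6%

F_rel = (AUC_test/D_test) / (AUC_ref/D_ref)
      = (1211/750) / (1771/500)
      = 1.61467 / 3.542 = 0.4559 = 45.59%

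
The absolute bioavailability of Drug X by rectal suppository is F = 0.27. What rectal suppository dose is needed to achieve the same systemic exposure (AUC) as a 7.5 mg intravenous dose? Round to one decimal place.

D_rectal = 27.8 mg

For equal systemic exposure: F × D_ev = D_iv
D_ev = D_iv / F = 7.5 / 0.27 = 27.7778 mg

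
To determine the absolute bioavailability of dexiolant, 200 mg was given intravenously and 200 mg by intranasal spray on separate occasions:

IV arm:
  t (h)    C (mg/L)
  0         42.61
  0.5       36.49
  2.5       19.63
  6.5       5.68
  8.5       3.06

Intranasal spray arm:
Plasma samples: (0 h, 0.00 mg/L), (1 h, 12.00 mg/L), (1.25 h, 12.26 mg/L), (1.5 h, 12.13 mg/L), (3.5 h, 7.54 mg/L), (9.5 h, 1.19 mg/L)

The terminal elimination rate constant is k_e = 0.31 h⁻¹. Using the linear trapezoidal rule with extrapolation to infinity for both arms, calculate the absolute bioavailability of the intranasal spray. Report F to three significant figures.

Trapezoidal AUC_0→8.5 (IV):
  [0→0.5]: (42.61+36.49)/2 × 0.5 = 19.775
  [0.5→2.5]: (36.49+19.63)/2 × 2 = 56.12
  [2.5→6.5]: (19.63+5.68)/2 × 4 = 50.62
  [6.5→8.5]: (5.68+3.06)/2 × 2 = 8.74
  Sum = 135.255 mg/L·h
IV tail: 3.06/0.31 = 9.871; AUC_iv,0→∞ = 135.255 + 9.871 = 145.126 mg/L·h
Trapezoidal AUC_0→9.5 (intranasal spray):
  [0→1]: (0.00+12.00)/2 × 1 = 6.0
  [1→1.25]: (12.00+12.26)/2 × 0.25 = 3.0325
  [1.25→1.5]: (12.26+12.13)/2 × 0.25 = 3.04875
  [1.5→3.5]: (12.13+7.54)/2 × 2 = 19.67
  [3.5→9.5]: (7.54+1.19)/2 × 6 = 26.19
  Sum = 57.94125 mg/L·h
intranasal spray tail: 1.19/0.31 = 3.839; AUC_ev,0→∞ = 57.94125 + 3.839 = 61.78025 mg/L·h
F = (AUC_ev/D_ev)/(AUC_iv/D_iv) = (61.78025/200)/(145.126/200) = 0.30890125/0.72563 = 0.4257

F = 0.426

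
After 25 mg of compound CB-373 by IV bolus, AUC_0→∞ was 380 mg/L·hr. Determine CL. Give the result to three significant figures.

CL = Dose_iv / AUC_0→∞
   = 25 / 380 = 0.0657895 L/hr

CL = 0.0658 L/hr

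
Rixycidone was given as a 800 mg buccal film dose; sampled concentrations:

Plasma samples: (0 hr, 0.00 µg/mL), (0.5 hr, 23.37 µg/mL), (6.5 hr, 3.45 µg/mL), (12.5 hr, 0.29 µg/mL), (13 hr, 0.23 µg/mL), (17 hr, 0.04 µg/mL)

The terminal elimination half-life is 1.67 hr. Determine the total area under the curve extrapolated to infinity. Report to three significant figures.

AUC = 98.3 µg/mL·hr

Trapezoidal AUC_0→17:
  [0→0.5]: (0.00+23.37)/2 × 0.5 = 5.8425
  [0.5→6.5]: (23.37+3.45)/2 × 6 = 80.46
  [6.5→12.5]: (3.45+0.29)/2 × 6 = 11.22
  [12.5→13]: (0.29+0.23)/2 × 0.5 = 0.13
  [13→17]: (0.23+0.04)/2 × 4 = 0.54
  Sum = 98.1925 µg/mL·hr
k_e = ln2 / t½ = 0.693147 / 1.67 = 0.4151 hr^-1
Extrapolated tail: C_last / k_e = 0.04 / 0.4151 = 0.096
AUC_0→∞ = 98.1925 + 0.096 = 98.2885 µg/mL·hr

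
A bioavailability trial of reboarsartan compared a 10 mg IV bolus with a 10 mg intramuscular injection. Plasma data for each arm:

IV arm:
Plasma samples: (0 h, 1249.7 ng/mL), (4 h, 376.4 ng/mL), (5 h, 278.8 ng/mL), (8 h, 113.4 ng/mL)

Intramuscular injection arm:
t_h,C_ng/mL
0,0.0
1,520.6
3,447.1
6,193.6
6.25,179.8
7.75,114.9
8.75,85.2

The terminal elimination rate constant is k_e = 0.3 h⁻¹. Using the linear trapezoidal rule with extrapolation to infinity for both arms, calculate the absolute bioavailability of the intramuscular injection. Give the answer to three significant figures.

F = 0.625

Trapezoidal AUC_0→8 (IV):
  [0→4]: (1249.7+376.4)/2 × 4 = 3252.2
  [4→5]: (376.4+278.8)/2 × 1 = 327.6
  [5→8]: (278.8+113.4)/2 × 3 = 588.3
  Sum = 4168.1 ng/mL·h
IV tail: 113.4/0.3 = 378.000; AUC_iv,0→∞ = 4168.1 + 378.000 = 4546.1 ng/mL·h
Trapezoidal AUC_0→8.75 (intramuscular injection):
  [0→1]: (0.0+520.6)/2 × 1 = 260.3
  [1→3]: (520.6+447.1)/2 × 2 = 967.7
  [3→6]: (447.1+193.6)/2 × 3 = 961.05
  [6→6.25]: (193.6+179.8)/2 × 0.25 = 46.675
  [6.25→7.75]: (179.8+114.9)/2 × 1.5 = 221.025
  [7.75→8.75]: (114.9+85.2)/2 × 1 = 100.05
  Sum = 2556.8 ng/mL·h
intramuscular injection tail: 85.2/0.3 = 284.000; AUC_ev,0→∞ = 2556.8 + 284.000 = 2840.8 ng/mL·h
F = (AUC_ev/D_ev)/(AUC_iv/D_iv) = (2840.8/10)/(4546.1/10) = 284.08/454.61 = 0.6249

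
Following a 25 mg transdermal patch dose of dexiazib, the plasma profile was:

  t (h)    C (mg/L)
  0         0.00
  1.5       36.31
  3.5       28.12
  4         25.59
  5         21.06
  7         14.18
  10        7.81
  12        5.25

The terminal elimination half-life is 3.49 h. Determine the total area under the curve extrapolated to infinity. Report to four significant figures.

AUC = 236.1 mg/L·h

Trapezoidal AUC_0→12:
  [0→1.5]: (0.00+36.31)/2 × 1.5 = 27.2325
  [1.5→3.5]: (36.31+28.12)/2 × 2 = 64.43
  [3.5→4]: (28.12+25.59)/2 × 0.5 = 13.4275
  [4→5]: (25.59+21.06)/2 × 1 = 23.325
  [5→7]: (21.06+14.18)/2 × 2 = 35.24
  [7→10]: (14.18+7.81)/2 × 3 = 32.985
  [10→12]: (7.81+5.25)/2 × 2 = 13.06
  Sum = 209.7 mg/L·h
k_e = ln2 / t½ = 0.693147 / 3.49 = 0.1986 h^-1
Extrapolated tail: C_last / k_e = 5.25 / 0.1986 = 26.435
AUC_0→∞ = 209.7 + 26.435 = 236.135 mg/L·h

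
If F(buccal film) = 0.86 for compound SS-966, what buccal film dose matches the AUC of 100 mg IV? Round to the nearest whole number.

D_buccal = 116 mg

For equal systemic exposure: F × D_ev = D_iv
D_ev = D_iv / F = 100 / 0.86 = 116.279 mg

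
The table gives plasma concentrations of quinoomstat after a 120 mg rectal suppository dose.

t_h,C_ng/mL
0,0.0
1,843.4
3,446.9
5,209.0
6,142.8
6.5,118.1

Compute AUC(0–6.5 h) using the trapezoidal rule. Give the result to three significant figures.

AUC = 2610 ng/mL·h

Trapezoidal AUC_0→6.5:
  [0→1]: (0.0+843.4)/2 × 1 = 421.7
  [1→3]: (843.4+446.9)/2 × 2 = 1290.3
  [3→5]: (446.9+209.0)/2 × 2 = 655.9
  [5→6]: (209.0+142.8)/2 × 1 = 175.9
  [6→6.5]: (142.8+118.1)/2 × 0.5 = 65.225
  Sum = 2609.025 ng/mL·h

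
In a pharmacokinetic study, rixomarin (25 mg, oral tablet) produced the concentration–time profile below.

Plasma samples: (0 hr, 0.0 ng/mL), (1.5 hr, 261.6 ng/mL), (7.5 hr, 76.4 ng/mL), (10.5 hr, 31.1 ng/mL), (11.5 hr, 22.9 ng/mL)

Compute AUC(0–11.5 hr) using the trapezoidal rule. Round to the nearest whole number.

Trapezoidal AUC_0→11.5:
  [0→1.5]: (0.0+261.6)/2 × 1.5 = 196.2
  [1.5→7.5]: (261.6+76.4)/2 × 6 = 1014.0
  [7.5→10.5]: (76.4+31.1)/2 × 3 = 161.25
  [10.5→11.5]: (31.1+22.9)/2 × 1 = 27.0
  Sum = 1398.45 ng/mL·hr

AUC = 1398 ng/mL·hr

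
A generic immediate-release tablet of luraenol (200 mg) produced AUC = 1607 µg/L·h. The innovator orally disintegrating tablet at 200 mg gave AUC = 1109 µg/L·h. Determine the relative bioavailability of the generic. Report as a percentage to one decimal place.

F_rel = 144.9%

F_rel = (AUC_test/D_test) / (AUC_ref/D_ref)
      = (1607/200) / (1109/200)
      = 8.035 / 5.545 = 1.4491 = 144.91%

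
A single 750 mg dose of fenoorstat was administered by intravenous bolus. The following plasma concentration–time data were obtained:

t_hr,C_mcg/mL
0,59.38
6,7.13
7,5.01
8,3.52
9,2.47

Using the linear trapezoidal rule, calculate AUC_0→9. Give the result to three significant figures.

Trapezoidal AUC_0→9:
  [0→6]: (59.38+7.13)/2 × 6 = 199.53
  [6→7]: (7.13+5.01)/2 × 1 = 6.07
  [7→8]: (5.01+3.52)/2 × 1 = 4.265
  [8→9]: (3.52+2.47)/2 × 1 = 2.995
  Sum = 212.86 mcg/mL·hr

AUC = 213 mcg/mL·hr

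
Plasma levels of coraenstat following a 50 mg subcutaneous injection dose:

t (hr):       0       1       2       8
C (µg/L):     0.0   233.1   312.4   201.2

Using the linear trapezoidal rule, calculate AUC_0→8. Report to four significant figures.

AUC = 1930 µg/L·hr

Trapezoidal AUC_0→8:
  [0→1]: (0.0+233.1)/2 × 1 = 116.55
  [1→2]: (233.1+312.4)/2 × 1 = 272.75
  [2→8]: (312.4+201.2)/2 × 6 = 1540.8
  Sum = 1930.1 µg/L·hr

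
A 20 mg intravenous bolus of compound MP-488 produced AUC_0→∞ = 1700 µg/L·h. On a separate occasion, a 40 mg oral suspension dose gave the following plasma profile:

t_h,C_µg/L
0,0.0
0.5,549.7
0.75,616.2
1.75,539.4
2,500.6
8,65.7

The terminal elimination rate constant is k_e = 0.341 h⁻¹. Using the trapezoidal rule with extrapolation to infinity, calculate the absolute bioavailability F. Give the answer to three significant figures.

Trapezoidal AUC_0→8 (oral suspension):
  [0→0.5]: (0.0+549.7)/2 × 0.5 = 137.425
  [0.5→0.75]: (549.7+616.2)/2 × 0.25 = 145.7375
  [0.75→1.75]: (616.2+539.4)/2 × 1 = 577.8
  [1.75→2]: (539.4+500.6)/2 × 0.25 = 130.0
  [2→8]: (500.6+65.7)/2 × 6 = 1698.9
  Sum = 2689.8625 µg/L·h
Tail: C_last/k_e = 65.7/0.341 = 192.669
AUC_0→∞ (oral suspension) = 2689.8625 + 192.669 = 2882.5315 µg/L·h
F = (AUC_ev/D_ev)/(AUC_iv/D_iv) = (2882.5315/40)/(1700/20) = 72.0633/85 = 0.8478

F = 0.848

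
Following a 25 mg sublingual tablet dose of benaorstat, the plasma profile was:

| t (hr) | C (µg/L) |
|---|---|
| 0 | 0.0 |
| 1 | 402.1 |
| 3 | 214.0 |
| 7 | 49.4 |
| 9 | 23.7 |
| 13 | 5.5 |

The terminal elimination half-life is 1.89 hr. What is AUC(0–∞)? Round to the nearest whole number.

AUC = 1490 µg/L·hr

Trapezoidal AUC_0→13:
  [0→1]: (0.0+402.1)/2 × 1 = 201.05
  [1→3]: (402.1+214.0)/2 × 2 = 616.1
  [3→7]: (214.0+49.4)/2 × 4 = 526.8
  [7→9]: (49.4+23.7)/2 × 2 = 73.1
  [9→13]: (23.7+5.5)/2 × 4 = 58.4
  Sum = 1475.45 µg/L·hr
k_e = ln2 / t½ = 0.693147 / 1.89 = 0.3667 hr^-1
Extrapolated tail: C_last / k_e = 5.5 / 0.3667 = 14.999
AUC_0→∞ = 1475.45 + 14.999 = 1490.449 µg/L·hr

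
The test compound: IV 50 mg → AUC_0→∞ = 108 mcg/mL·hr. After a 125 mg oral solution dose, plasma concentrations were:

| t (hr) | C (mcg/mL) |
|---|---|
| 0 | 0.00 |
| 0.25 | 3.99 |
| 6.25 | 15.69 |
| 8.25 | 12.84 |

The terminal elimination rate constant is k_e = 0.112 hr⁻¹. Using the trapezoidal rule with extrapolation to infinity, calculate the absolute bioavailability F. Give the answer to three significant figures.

F = 0.751

Trapezoidal AUC_0→8.25 (oral solution):
  [0→0.25]: (0.00+3.99)/2 × 0.25 = 0.49875
  [0.25→6.25]: (3.99+15.69)/2 × 6 = 59.04
  [6.25→8.25]: (15.69+12.84)/2 × 2 = 28.53
  Sum = 88.06875 mcg/mL·hr
Tail: C_last/k_e = 12.84/0.112 = 114.643
AUC_0→∞ (oral solution) = 88.06875 + 114.643 = 202.71175 mcg/mL·hr
F = (AUC_ev/D_ev)/(AUC_iv/D_iv) = (202.71175/125)/(108/50) = 1.621694/2.16 = 0.7508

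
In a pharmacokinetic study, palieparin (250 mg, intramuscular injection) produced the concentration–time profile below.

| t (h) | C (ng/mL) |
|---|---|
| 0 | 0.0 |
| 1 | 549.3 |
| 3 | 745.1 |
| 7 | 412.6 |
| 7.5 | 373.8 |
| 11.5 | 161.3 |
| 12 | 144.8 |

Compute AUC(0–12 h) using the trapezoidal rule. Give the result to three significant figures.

AUC = 5230 ng/mL·h

Trapezoidal AUC_0→12:
  [0→1]: (0.0+549.3)/2 × 1 = 274.65
  [1→3]: (549.3+745.1)/2 × 2 = 1294.4
  [3→7]: (745.1+412.6)/2 × 4 = 2315.4
  [7→7.5]: (412.6+373.8)/2 × 0.5 = 196.6
  [7.5→11.5]: (373.8+161.3)/2 × 4 = 1070.2
  [11.5→12]: (161.3+144.8)/2 × 0.5 = 76.525
  Sum = 5227.775 ng/mL·h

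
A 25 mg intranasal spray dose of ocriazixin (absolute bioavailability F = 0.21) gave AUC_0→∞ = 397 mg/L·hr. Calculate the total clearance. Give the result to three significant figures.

CL = 0.0132 L/hr

CL = F × Dose / AUC_0→∞
   = 0.21 × 25 / 397 = 0.0132242 L/hr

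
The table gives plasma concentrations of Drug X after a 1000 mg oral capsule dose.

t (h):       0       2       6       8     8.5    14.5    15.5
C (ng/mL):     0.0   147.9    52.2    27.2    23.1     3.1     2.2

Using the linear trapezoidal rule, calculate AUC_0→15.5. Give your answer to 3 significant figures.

Trapezoidal AUC_0→15.5:
  [0→2]: (0.0+147.9)/2 × 2 = 147.9
  [2→6]: (147.9+52.2)/2 × 4 = 400.2
  [6→8]: (52.2+27.2)/2 × 2 = 79.4
  [8→8.5]: (27.2+23.1)/2 × 0.5 = 12.575
  [8.5→14.5]: (23.1+3.1)/2 × 6 = 78.6
  [14.5→15.5]: (3.1+2.2)/2 × 1 = 2.65
  Sum = 721.325 ng/mL·h

AUC = 721 ng/mL·h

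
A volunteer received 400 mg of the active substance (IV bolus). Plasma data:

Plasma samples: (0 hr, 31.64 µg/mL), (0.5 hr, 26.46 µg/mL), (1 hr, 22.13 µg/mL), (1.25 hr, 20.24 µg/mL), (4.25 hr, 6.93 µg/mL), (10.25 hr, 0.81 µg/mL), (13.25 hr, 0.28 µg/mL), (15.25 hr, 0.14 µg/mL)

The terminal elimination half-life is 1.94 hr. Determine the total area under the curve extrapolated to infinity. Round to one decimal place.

Trapezoidal AUC_0→15.25:
  [0→0.5]: (31.64+26.46)/2 × 0.5 = 14.525
  [0.5→1]: (26.46+22.13)/2 × 0.5 = 12.1475
  [1→1.25]: (22.13+20.24)/2 × 0.25 = 5.29625
  [1.25→4.25]: (20.24+6.93)/2 × 3 = 40.755
  [4.25→10.25]: (6.93+0.81)/2 × 6 = 23.22
  [10.25→13.25]: (0.81+0.28)/2 × 3 = 1.635
  [13.25→15.25]: (0.28+0.14)/2 × 2 = 0.42
  Sum = 97.99875 µg/mL·hr
k_e = ln2 / t½ = 0.693147 / 1.94 = 0.3573 hr^-1
Extrapolated tail: C_last / k_e = 0.14 / 0.3573 = 0.392
AUC_0→∞ = 97.99875 + 0.392 = 98.39075 µg/mL·hr

AUC = 98.4 µg/mL·hr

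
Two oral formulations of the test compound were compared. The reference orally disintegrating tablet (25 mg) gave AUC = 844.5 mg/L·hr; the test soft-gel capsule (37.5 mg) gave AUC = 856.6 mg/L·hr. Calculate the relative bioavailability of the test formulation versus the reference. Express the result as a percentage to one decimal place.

F_rel = (AUC_test/D_test) / (AUC_ref/D_ref)
      = (856.6/37.5) / (844.5/25)
      = 22.8427 / 33.78 = 0.6762 = 67.62%

F_rel = 67.6%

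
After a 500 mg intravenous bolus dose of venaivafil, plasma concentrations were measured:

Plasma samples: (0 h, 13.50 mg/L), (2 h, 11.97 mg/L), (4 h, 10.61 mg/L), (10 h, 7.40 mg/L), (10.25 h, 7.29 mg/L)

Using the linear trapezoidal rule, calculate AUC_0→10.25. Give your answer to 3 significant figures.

Trapezoidal AUC_0→10.25:
  [0→2]: (13.50+11.97)/2 × 2 = 25.47
  [2→4]: (11.97+10.61)/2 × 2 = 22.58
  [4→10]: (10.61+7.40)/2 × 6 = 54.03
  [10→10.25]: (7.40+7.29)/2 × 0.25 = 1.83625
  Sum = 103.91625 mg/L·h

AUC = 104 mg/L·h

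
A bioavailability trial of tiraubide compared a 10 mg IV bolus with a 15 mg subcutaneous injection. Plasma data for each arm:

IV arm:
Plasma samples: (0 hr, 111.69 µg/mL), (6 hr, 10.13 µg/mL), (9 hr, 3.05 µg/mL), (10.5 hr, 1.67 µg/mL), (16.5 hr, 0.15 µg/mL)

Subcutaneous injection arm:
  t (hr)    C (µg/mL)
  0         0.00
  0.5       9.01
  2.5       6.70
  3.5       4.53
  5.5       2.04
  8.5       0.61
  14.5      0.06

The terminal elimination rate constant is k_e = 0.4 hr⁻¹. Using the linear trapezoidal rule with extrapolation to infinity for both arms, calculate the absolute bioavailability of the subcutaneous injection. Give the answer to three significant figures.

F = 0.0613

Trapezoidal AUC_0→16.5 (IV):
  [0→6]: (111.69+10.13)/2 × 6 = 365.46
  [6→9]: (10.13+3.05)/2 × 3 = 19.77
  [9→10.5]: (3.05+1.67)/2 × 1.5 = 3.54
  [10.5→16.5]: (1.67+0.15)/2 × 6 = 5.46
  Sum = 394.23 µg/mL·hr
IV tail: 0.15/0.4 = 0.375; AUC_iv,0→∞ = 394.23 + 0.375 = 394.605 µg/mL·hr
Trapezoidal AUC_0→14.5 (subcutaneous injection):
  [0→0.5]: (0.00+9.01)/2 × 0.5 = 2.2525
  [0.5→2.5]: (9.01+6.70)/2 × 2 = 15.71
  [2.5→3.5]: (6.70+4.53)/2 × 1 = 5.615
  [3.5→5.5]: (4.53+2.04)/2 × 2 = 6.57
  [5.5→8.5]: (2.04+0.61)/2 × 3 = 3.975
  [8.5→14.5]: (0.61+0.06)/2 × 6 = 2.01
  Sum = 36.1325 µg/mL·hr
subcutaneous injection tail: 0.06/0.4 = 0.150; AUC_ev,0→∞ = 36.1325 + 0.150 = 36.2825 µg/mL·hr
F = (AUC_ev/D_ev)/(AUC_iv/D_iv) = (36.2825/15)/(394.605/10) = 2.41883/39.4605 = 0.0613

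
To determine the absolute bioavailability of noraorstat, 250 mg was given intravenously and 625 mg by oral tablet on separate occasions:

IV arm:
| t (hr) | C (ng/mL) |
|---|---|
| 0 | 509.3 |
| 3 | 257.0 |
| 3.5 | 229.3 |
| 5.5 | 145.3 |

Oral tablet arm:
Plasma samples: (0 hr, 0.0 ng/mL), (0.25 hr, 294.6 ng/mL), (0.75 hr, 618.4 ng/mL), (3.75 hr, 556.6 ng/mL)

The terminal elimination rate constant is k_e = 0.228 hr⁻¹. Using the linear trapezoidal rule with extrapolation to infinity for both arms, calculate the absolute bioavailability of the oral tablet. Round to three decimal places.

Trapezoidal AUC_0→5.5 (IV):
  [0→3]: (509.3+257.0)/2 × 3 = 1149.45
  [3→3.5]: (257.0+229.3)/2 × 0.5 = 121.575
  [3.5→5.5]: (229.3+145.3)/2 × 2 = 374.6
  Sum = 1645.625 ng/mL·hr
IV tail: 145.3/0.228 = 637.281; AUC_iv,0→∞ = 1645.625 + 637.281 = 2282.906 ng/mL·hr
Trapezoidal AUC_0→3.75 (oral tablet):
  [0→0.25]: (0.0+294.6)/2 × 0.25 = 36.825
  [0.25→0.75]: (294.6+618.4)/2 × 0.5 = 228.25
  [0.75→3.75]: (618.4+556.6)/2 × 3 = 1762.5
  Sum = 2027.575 ng/mL·hr
oral tablet tail: 556.6/0.228 = 2441.228; AUC_ev,0→∞ = 2027.575 + 2441.228 = 4468.803 ng/mL·hr
F = (AUC_ev/D_ev)/(AUC_iv/D_iv) = (4468.803/625)/(2282.906/250) = 7.1500848/9.131624 = 0.7830

F = 0.783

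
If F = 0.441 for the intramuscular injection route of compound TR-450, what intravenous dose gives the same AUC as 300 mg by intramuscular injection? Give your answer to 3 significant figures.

D_iv = 132 mg

Systemic exposure from an extravascular dose = F × D_ev, so the equivalent IV dose is F × D_ev.
D_iv = F × D_ev = 0.441 × 300 = 132.3 mg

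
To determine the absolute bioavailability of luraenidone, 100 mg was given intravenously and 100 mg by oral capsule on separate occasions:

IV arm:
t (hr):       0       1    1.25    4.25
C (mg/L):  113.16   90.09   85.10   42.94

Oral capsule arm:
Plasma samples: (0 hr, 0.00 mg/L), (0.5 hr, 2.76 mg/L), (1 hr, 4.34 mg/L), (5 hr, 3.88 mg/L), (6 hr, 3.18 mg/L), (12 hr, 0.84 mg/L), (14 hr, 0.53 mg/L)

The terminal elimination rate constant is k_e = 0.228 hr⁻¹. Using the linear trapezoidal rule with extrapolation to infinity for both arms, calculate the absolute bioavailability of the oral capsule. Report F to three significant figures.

F = 0.0758

Trapezoidal AUC_0→4.25 (IV):
  [0→1]: (113.16+90.09)/2 × 1 = 101.625
  [1→1.25]: (90.09+85.10)/2 × 0.25 = 21.89875
  [1.25→4.25]: (85.10+42.94)/2 × 3 = 192.06
  Sum = 315.58375 mg/L·hr
IV tail: 42.94/0.228 = 188.333; AUC_iv,0→∞ = 315.58375 + 188.333 = 503.91675 mg/L·hr
Trapezoidal AUC_0→14 (oral capsule):
  [0→0.5]: (0.00+2.76)/2 × 0.5 = 0.69
  [0.5→1]: (2.76+4.34)/2 × 0.5 = 1.775
  [1→5]: (4.34+3.88)/2 × 4 = 16.44
  [5→6]: (3.88+3.18)/2 × 1 = 3.53
  [6→12]: (3.18+0.84)/2 × 6 = 12.06
  [12→14]: (0.84+0.53)/2 × 2 = 1.37
  Sum = 35.865 mg/L·hr
oral capsule tail: 0.53/0.228 = 2.325; AUC_ev,0→∞ = 35.865 + 2.325 = 38.19 mg/L·hr
F = (AUC_ev/D_ev)/(AUC_iv/D_iv) = (38.19/100)/(503.91675/100) = 0.3819/5.0391675 = 0.0758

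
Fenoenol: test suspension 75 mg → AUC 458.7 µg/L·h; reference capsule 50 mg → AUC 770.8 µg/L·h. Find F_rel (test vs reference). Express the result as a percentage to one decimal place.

F_rel = (AUC_test/D_test) / (AUC_ref/D_ref)
      = (458.7/75) / (770.8/50)
      = 6.116 / 15.416 = 0.3967 = 39.67%

F_rel = 39.7%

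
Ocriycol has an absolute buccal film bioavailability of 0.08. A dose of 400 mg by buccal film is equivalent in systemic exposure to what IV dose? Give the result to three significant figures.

Systemic exposure from an extravascular dose = F × D_ev, so the equivalent IV dose is F × D_ev.
D_iv = F × D_ev = 0.08 × 400 = 32 mg

D_iv = 32.0 mg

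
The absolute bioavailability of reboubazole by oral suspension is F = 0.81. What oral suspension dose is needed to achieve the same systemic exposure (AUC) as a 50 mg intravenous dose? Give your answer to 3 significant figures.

D_oral = 61.7 mg

For equal systemic exposure: F × D_ev = D_iv
D_ev = D_iv / F = 50 / 0.81 = 61.7284 mg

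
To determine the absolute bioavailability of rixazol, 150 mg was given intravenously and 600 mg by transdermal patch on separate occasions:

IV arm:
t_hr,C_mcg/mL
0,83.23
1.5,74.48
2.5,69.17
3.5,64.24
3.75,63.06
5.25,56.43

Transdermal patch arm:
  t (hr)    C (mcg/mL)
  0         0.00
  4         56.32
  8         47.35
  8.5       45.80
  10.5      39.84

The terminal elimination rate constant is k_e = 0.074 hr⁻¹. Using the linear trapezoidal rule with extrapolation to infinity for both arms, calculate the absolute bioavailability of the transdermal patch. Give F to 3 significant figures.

F = 0.215

Trapezoidal AUC_0→5.25 (IV):
  [0→1.5]: (83.23+74.48)/2 × 1.5 = 118.2825
  [1.5→2.5]: (74.48+69.17)/2 × 1 = 71.825
  [2.5→3.5]: (69.17+64.24)/2 × 1 = 66.705
  [3.5→3.75]: (64.24+63.06)/2 × 0.25 = 15.9125
  [3.75→5.25]: (63.06+56.43)/2 × 1.5 = 89.6175
  Sum = 362.3425 mcg/mL·hr
IV tail: 56.43/0.074 = 762.568; AUC_iv,0→∞ = 362.3425 + 762.568 = 1124.9105 mcg/mL·hr
Trapezoidal AUC_0→10.5 (transdermal patch):
  [0→4]: (0.00+56.32)/2 × 4 = 112.64
  [4→8]: (56.32+47.35)/2 × 4 = 207.34
  [8→8.5]: (47.35+45.80)/2 × 0.5 = 23.2875
  [8.5→10.5]: (45.80+39.84)/2 × 2 = 85.64
  Sum = 428.9075 mcg/mL·hr
transdermal patch tail: 39.84/0.074 = 538.378; AUC_ev,0→∞ = 428.9075 + 538.378 = 967.2855 mcg/mL·hr
F = (AUC_ev/D_ev)/(AUC_iv/D_iv) = (967.2855/600)/(1124.9105/150) = 1.6121425/7.4994 = 0.2150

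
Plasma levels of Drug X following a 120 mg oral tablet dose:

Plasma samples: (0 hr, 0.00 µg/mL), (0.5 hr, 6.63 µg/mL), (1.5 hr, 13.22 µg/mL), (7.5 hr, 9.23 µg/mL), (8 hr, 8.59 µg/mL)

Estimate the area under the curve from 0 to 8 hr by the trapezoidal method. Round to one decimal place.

AUC = 83.4 µg/mL·hr

Trapezoidal AUC_0→8:
  [0→0.5]: (0.00+6.63)/2 × 0.5 = 1.6575
  [0.5→1.5]: (6.63+13.22)/2 × 1 = 9.925
  [1.5→7.5]: (13.22+9.23)/2 × 6 = 67.35
  [7.5→8]: (9.23+8.59)/2 × 0.5 = 4.455
  Sum = 83.3875 µg/mL·hr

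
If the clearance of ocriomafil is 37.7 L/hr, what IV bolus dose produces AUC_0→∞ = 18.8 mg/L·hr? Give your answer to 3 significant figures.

Dose = 709 mg

Dose_iv = CL × AUC_0→∞
     = 37.7 × 18.8 = 708.76 mg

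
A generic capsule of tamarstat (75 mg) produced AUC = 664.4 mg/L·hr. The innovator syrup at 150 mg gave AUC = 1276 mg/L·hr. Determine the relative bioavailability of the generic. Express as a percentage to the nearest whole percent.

F_rel = 104%

F_rel = (AUC_test/D_test) / (AUC_ref/D_ref)
      = (664.4/75) / (1276/150)
      = 8.85867 / 8.50667 = 1.0414 = 104.14%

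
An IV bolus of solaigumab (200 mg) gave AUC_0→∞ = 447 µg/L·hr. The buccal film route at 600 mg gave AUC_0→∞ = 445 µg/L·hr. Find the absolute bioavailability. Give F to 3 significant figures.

F = (AUC_ev / D_ev) / (AUC_iv / D_iv)
  = (445/600) / (447/200)
  = 0.741667 / 2.235 = 0.3318

F = 0.332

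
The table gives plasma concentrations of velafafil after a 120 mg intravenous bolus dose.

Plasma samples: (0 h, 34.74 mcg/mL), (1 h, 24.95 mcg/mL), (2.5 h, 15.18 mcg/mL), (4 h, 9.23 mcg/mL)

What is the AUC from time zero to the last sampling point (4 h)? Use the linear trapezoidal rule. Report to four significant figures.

Trapezoidal AUC_0→4:
  [0→1]: (34.74+24.95)/2 × 1 = 29.845
  [1→2.5]: (24.95+15.18)/2 × 1.5 = 30.0975
  [2.5→4]: (15.18+9.23)/2 × 1.5 = 18.3075
  Sum = 78.25 mcg/mL·h

AUC = 78.25 mcg/mL·h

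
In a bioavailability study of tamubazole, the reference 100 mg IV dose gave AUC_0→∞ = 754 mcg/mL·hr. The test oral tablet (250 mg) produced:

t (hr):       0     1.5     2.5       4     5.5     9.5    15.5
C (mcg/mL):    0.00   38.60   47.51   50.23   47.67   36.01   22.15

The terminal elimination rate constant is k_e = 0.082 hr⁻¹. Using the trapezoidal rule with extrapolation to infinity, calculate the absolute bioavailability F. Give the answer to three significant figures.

Trapezoidal AUC_0→15.5 (oral tablet):
  [0→1.5]: (0.00+38.60)/2 × 1.5 = 28.95
  [1.5→2.5]: (38.60+47.51)/2 × 1 = 43.055
  [2.5→4]: (47.51+50.23)/2 × 1.5 = 73.305
  [4→5.5]: (50.23+47.67)/2 × 1.5 = 73.425
  [5.5→9.5]: (47.67+36.01)/2 × 4 = 167.36
  [9.5→15.5]: (36.01+22.15)/2 × 6 = 174.48
  Sum = 560.575 mcg/mL·hr
Tail: C_last/k_e = 22.15/0.082 = 270.122
AUC_0→∞ (oral tablet) = 560.575 + 270.122 = 830.697 mcg/mL·hr
F = (AUC_ev/D_ev)/(AUC_iv/D_iv) = (830.697/250)/(754/100) = 3.322788/7.54 = 0.4407

F = 0.441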